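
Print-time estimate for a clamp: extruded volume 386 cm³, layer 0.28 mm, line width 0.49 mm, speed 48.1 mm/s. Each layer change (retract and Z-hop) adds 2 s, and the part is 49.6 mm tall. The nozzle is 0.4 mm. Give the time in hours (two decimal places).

Extrusion cross-section = 0.28 × 0.49 = 0.1372 mm².
Toolpath length = 386 cm³ / 0.1372 mm² = 386000 / 0.1372 = 2813411.1 mm.
Extrusion time: 2813411.1 / 48.1 → 58490.9 s.
Layers = ⌈49.6/0.28⌉ = 178.
Non-print overhead = 178 × 2, so 356 s.
Altogether 58490.9 + 356 = 58846.9 s, i.e. 16.35 hours.

16.35 hours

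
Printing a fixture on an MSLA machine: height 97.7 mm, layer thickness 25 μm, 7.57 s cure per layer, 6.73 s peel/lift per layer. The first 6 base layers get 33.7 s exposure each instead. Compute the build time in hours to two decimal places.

Layers = ⌈97.7/0.025⌉ = 3908.
Burn-in layers: 6 × (33.7 + 6.73) → 242.58 s.
Remaining layers = 3902 × (7.57 + 6.73), so 55798.6 s.
Total = 242.58 + 55798.6 = 56041.18 s = 15.57 hours.

15.57 hours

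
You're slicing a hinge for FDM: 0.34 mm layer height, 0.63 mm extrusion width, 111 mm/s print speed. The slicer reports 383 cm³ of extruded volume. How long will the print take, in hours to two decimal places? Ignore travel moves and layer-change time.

4.47 hours

Extrusion cross-section = 0.34 × 0.63 = 0.2142 mm².
Total extruded path = 383000/0.2142 = 1788048.6 mm.
Print-move time = 1788048.6 / 111, so 16108.5 s.
Converting: 16108.5 s = 4.47 hours.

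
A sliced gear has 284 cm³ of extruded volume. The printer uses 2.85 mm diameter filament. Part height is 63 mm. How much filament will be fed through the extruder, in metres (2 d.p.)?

A = π r² = π × 1.425² = 6.3794 mm².
L = 284000 mm³ / 6.3794 mm² = 44518.29 mm, i.e. 44.52 m.

44.52 m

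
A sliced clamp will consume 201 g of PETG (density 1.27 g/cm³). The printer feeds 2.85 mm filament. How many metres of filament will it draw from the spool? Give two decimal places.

Volume = 201 g / 1.27 g·cm⁻³ = 158.2677 cm³ = 158267.7 mm³.
Cross-section of 2.85 mm filament: π·(2.85/2)² = 6.3794 mm².
Length = 158267.7 / 6.3794 = 24809.18 mm = 24.81 m.

24.81 m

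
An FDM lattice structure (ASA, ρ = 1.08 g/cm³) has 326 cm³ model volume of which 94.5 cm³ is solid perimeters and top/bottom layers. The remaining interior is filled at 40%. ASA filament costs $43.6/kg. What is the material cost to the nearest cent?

Volume inside the shell = 326 − 94.5 = 231.5 cm³.
Infill deposited = 0.40 × 231.5 = 92.6 cm³.
Deposited volume = 94.5 + 92.6, so 187.1 cm³.
Mass = 187.1 × 1.08 = 202.068 g.
Cost = 202.068 g / 1000 × $43.6/kg = $8.81.

$8.81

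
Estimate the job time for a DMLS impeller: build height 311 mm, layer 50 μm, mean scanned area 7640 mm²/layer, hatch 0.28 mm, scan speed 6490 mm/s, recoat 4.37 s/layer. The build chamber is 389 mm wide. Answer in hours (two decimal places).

14.81 hours

Number of layers: 311 / 0.05 → 6220 (rounded up).
Per-layer scan distance = 7640 / 0.28, so 27285.7 mm.
Per-layer scan time = 27285.7 / 6490 = 4.2043 s.
Layer cycle = 4.2043 + 4.37, so 8.5743 s.
6220 layers × 8.5743 s/layer = 53332.146 s, i.e. 14.81 hours.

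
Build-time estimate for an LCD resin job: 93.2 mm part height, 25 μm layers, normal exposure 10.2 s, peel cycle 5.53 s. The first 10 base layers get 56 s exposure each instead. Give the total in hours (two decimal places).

Layer count = ceil(93.2 / 0.025) = 3728.
Burn-in layers = 10 × (56 + 5.53), so 615.3 s.
Regular layers = 3718 × (10.2 + 5.53), so 58484.14 s.
Sum: 615.3 + 58484.14 = 59099.44 s → 16.42 hours.

16.42 hours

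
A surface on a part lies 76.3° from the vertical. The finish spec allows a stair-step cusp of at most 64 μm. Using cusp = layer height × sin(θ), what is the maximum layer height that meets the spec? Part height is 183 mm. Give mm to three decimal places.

0.066 mm

sin(76.3°) = 0.9715; t_max = 0.064/0.9715 = 0.066 mm.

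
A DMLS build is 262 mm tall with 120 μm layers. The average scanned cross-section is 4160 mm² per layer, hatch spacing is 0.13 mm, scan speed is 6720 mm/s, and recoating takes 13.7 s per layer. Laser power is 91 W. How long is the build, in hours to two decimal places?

11.20 hours

Layer count = ceil(262 / 0.12) = 2184.
Scan path per layer: 4160 / 0.13 → 32000 mm.
Per-layer scan time: 32000 / 6720 → 4.7619 s.
Per-layer time: 4.7619 + 13.7 → 18.4619 s.
Build time = 2184 × 18.4619 = 40320.7896 s = 11.20 hours.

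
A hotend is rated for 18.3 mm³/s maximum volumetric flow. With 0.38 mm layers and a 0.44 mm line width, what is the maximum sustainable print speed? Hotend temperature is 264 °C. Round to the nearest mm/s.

109 mm/s

A: 0.38 × 0.44 → 0.1672 mm².
Max speed = 18.3 / 0.1672 = 109.45 ≈ 109 mm/s.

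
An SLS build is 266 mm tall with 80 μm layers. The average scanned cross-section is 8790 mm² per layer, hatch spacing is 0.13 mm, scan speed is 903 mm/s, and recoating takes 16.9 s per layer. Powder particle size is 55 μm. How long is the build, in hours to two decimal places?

84.77 hours

Layer count = ceil(266 / 0.08) = 3325.
Scan path per layer: 8790 / 0.13 → 67615.4 mm.
Scan time per layer = 67615.4 / 903 = 74.8786 s.
Per-layer time: 74.8786 + 16.9 → 91.7786 s.
Total: 3325 × 91.7786 s = 305163.845 s → 84.77 hours.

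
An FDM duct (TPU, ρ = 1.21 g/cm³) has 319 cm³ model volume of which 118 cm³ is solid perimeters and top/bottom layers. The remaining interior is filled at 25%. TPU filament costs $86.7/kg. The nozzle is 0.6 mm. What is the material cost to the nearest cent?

Infill region = 319 − 118 = 201 cm³.
Infill volume = 0.25 × 201, so 50.25 cm³.
Total extruded: 118 + 50.25 → 168.25 cm³.
Mass = 168.25 × 1.21 = 203.5825 g.
Cost = 203.5825 g / 1000 × $86.7/kg = $17.65.

$17.65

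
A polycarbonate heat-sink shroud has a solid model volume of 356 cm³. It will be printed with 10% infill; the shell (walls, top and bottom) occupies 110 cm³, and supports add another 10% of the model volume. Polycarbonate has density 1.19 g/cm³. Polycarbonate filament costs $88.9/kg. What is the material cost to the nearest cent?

$18.01

Infill region = 356 − 110, so 246 cm³.
Infill volume = 0.10 × 246 = 24.6 cm³.
Support: 0.10 × 356 → 35.6 cm³.
Deposited volume = 110 + 24.6 + 35.6 = 170.2 cm³.
Mass = 170.2 × 1.19, so 202.538 g.
Cost = 202.538 g / 1000 × $88.9/kg = $18.01.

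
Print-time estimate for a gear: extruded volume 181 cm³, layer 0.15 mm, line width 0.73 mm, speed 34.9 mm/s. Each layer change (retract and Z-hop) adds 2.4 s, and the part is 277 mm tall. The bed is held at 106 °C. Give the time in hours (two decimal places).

Bead cross-section: 0.15 × 0.73 → 0.1095 mm².
Toolpath length = 181 cm³ / 0.1095 mm² = 181000 / 0.1095 = 1652968 mm.
Print-move time: 1652968 / 34.9 → 47363 s.
Layer count = ceil(277 / 0.15) = 1847.
Layer-change overhead = 1847 × 2.4 = 4432.8 s.
Total = 47363 + 4432.8 = 51795.8 s = 14.39 hours.

14.39 hours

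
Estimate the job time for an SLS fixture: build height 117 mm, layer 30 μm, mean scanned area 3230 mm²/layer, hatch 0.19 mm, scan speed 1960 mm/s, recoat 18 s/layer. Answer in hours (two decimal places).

28.90 hours

Layer count = ceil(117 / 0.03) = 3900.
Per-layer scan distance = 3230 / 0.19, so 17000 mm.
Scan time per layer: 17000 / 1960 → 8.6735 s.
Layer cycle = 8.6735 + 18, so 26.6735 s.
Build time = 3900 × 26.6735 = 104026.65 s = 28.90 hours.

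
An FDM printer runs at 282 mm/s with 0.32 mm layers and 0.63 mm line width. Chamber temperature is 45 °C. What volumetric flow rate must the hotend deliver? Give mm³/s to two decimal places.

Bead cross-section: 0.32 × 0.63 → 0.2016 mm².
Volumetric flow = 282 × 0.2016 = 56.85 mm³/s.

56.85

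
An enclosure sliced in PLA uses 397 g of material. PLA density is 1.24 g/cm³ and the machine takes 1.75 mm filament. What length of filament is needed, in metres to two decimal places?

133.11 m

Extruded volume: 397/1.24 = 320.1613 cm³ (320161.3 mm³).
Filament cross-section = π × (1.75/2)² = 2.4053 mm².
Length = 320161.3 / 2.4053 = 133106.6 mm = 133.11 m.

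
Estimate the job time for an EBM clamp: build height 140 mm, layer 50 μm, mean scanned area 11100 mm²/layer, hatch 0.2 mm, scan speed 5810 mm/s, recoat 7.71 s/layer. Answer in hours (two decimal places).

Number of layers: 140 / 0.05 → 2800 (rounded up).
Hatch length per layer = 11100 / 0.2, so 55500 mm.
Per-layer scan time = 55500 / 5810, so 9.5525 s.
Time per layer = 9.5525 + 7.71 = 17.2625 s.
Build time = 2800 × 17.2625 = 48335 s = 13.43 hours.

13.43 hours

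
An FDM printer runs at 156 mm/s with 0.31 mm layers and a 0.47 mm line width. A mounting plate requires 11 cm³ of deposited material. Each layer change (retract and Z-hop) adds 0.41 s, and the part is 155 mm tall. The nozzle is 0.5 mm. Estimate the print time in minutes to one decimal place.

Extrusion cross-section = 0.31 × 0.47, so 0.1457 mm².
Path length: 11000 mm³ / 0.1457 mm² → 75497.6 mm.
Extrusion time: 75497.6 / 156 → 484 s.
Number of layers: 155 / 0.31 → 500 (rounded up).
Non-print overhead = 500 × 0.41, so 205 s.
Altogether 484 + 205 = 689 s, i.e. 11.5 minutes.

11.5 minutes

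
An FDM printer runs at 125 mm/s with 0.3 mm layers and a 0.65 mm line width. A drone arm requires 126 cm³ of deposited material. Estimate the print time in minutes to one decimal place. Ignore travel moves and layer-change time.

86.2 minutes

Extrusion cross-section = 0.3 × 0.65 = 0.195 mm².
Path length: 126000 mm³ / 0.195 mm² → 646153.8 mm.
Time extruding: 646153.8 / 125 → 5169.2 s.
Converting: 5169.2 s = 86.2 minutes.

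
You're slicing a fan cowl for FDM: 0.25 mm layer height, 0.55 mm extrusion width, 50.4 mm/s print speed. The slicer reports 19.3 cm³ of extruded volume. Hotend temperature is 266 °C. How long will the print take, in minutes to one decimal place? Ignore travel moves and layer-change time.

Line area = 0.25 × 0.55, so 0.1375 mm².
Path length: 19300 mm³ / 0.1375 mm² → 140363.6 mm.
Time extruding = 140363.6 / 50.4 = 2785 s.
In the requested units: 2785 s = 46.4 minutes.

46.4 minutes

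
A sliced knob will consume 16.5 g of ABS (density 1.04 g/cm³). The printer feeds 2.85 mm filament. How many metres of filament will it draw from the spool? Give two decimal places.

Extruded volume: 16.5/1.04 = 15.8654 cm³ (15865.4 mm³).
Filament cross-section = π × (2.85/2)² = 6.3794 mm².
L = V/A = 15865.4/6.3794 = 2486.97 mm → 2.49 m.

2.49 m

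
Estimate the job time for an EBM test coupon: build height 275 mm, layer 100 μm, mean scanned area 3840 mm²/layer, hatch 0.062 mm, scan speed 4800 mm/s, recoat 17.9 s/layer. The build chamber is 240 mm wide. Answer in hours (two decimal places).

Layers = ⌈275/0.1⌉ = 2750.
Scan path per layer: 3840 / 0.062 → 61935.5 mm.
Beam time per layer = 61935.5 / 4800 = 12.9032 s.
Layer cycle = 12.9032 + 17.9 = 30.8032 s.
Build time = 2750 × 30.8032 = 84708.8 s = 23.53 hours.

23.53 hours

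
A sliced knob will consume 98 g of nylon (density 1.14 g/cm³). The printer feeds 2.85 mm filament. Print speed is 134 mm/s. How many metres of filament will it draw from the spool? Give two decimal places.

Extruded volume: 98/1.14 = 85.9649 cm³ (85964.9 mm³).
Filament cross-section = π × (2.85/2)² = 6.3794 mm².
L = V/A = 85964.9/6.3794 = 13475.39 mm → 13.48 m.

13.48 m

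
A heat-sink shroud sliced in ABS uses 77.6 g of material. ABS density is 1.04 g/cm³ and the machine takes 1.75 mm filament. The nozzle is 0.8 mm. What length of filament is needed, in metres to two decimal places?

Extruded volume: 77.6/1.04 = 74.6154 cm³ (74615.4 mm³).
Filament cross-section = π × (1.75/2)² = 2.4053 mm².
L = V/A = 74615.4/2.4053 = 31021.24 mm → 31.02 m.

31.02 m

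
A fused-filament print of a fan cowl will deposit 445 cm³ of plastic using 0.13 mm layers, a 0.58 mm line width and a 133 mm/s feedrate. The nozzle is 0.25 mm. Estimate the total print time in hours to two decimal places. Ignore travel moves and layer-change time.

Extrusion cross-section = 0.13 × 0.58, so 0.0754 mm².
Total extruded path = 445000/0.0754 = 5901856.8 mm.
Extrusion time: 5901856.8 / 133 → 44374.9 s.
That's 44374.9 s → 12.33 hours.

12.33 hours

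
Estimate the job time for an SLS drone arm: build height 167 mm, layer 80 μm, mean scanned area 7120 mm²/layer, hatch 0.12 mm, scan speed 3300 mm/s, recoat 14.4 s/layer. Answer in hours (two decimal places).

Layer count = ceil(167 / 0.08) = 2088.
Scan path per layer = 7120 / 0.12 = 59333.3 mm.
Per-layer scan time = 59333.3 / 3300, so 17.9798 s.
Per-layer time = 17.9798 + 14.4 = 32.3798 s.
Total: 2088 × 32.3798 s = 67609.0224 s → 18.78 hours.

18.78 hours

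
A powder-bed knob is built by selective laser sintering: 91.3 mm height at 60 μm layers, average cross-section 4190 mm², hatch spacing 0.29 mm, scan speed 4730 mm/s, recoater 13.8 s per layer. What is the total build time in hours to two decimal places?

Layer count = ceil(91.3 / 0.06) = 1522.
Scan path per layer = 4190 / 0.29 = 14448.3 mm.
Laser time per layer = 14448.3 / 4730, so 3.0546 s.
Per-layer time = 3.0546 + 13.8 = 16.8546 s.
1522 layers × 16.8546 s/layer = 25652.7012 s, i.e. 7.13 hours.

7.13 hours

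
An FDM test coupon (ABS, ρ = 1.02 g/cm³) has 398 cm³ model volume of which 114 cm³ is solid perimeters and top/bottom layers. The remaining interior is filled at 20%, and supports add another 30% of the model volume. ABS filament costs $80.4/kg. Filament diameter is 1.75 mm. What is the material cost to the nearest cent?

Infill region = 398 − 114 = 284 cm³.
Deposited infill = 0.20 × 284 = 56.8 cm³.
Support: 0.30 × 398 → 119.4 cm³.
Total extruded = 114 + 56.8 + 119.4 = 290.2 cm³.
Mass = 290.2 × 1.02, so 296.004 g.
At $80.4/kg: 296.004/1000 × 80.4 = $23.80.

$23.80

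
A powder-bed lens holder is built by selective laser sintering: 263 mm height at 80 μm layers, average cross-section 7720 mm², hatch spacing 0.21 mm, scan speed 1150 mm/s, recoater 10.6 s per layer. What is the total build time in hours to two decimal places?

38.88 hours

Layers = ⌈263/0.08⌉ = 3288.
Hatch length per layer = 7720 / 0.21, so 36761.9 mm.
Scan time per layer = 36761.9 / 1150 = 31.9669 s.
Time per layer = 31.9669 + 10.6 = 42.5669 s.
Build time = 3288 × 42.5669 = 139959.9672 s = 38.88 hours.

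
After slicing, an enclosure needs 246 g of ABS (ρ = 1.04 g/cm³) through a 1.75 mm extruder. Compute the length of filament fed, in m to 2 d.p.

98.34 m

Extruded volume: 246/1.04 = 236.5385 cm³ (236538.5 mm³).
Cross-section of 1.75 mm filament: π·(1.75/2)² = 2.4053 mm².
Length = 236538.5 / 2.4053 = 98340.54 mm = 98.34 m.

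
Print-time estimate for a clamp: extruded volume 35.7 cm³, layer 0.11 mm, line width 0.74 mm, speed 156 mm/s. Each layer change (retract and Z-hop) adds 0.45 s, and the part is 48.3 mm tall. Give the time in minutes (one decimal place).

Bead cross-section = 0.11 × 0.74 = 0.0814 mm².
Path length: 35700 mm³ / 0.0814 mm² → 438574.9 mm.
Time extruding = 438574.9 / 156, so 2811.4 s.
Number of layers: 48.3 / 0.11 → 440 (rounded up).
Non-print overhead = 440 × 0.45, so 198 s.
Total = 2811.4 + 198 = 3009.4 s = 50.2 minutes.

50.2 minutes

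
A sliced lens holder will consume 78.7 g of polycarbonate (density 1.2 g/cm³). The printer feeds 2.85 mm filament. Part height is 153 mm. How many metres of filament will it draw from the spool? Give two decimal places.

Volume = 78.7 g / 1.2 g·cm⁻³ = 65.5833 cm³ = 65583.3 mm³.
Filament cross-section = π × (2.85/2)² = 6.3794 mm².
Length = 65583.3 / 6.3794 = 10280.48 mm = 10.28 m.

10.28 m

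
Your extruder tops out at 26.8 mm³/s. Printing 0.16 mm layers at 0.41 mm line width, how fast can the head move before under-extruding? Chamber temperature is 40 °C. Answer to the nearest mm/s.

409 mm/s

Bead cross-section = 0.16 × 0.41 = 0.0656 mm².
v_max = Q/A = 26.8/0.0656 = 408.54 mm/s → 409 mm/s.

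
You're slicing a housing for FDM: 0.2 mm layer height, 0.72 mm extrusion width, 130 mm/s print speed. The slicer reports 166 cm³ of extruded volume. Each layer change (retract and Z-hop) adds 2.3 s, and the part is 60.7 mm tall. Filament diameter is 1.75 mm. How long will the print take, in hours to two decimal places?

Bead cross-section = 0.2 × 0.72, so 0.144 mm².
Toolpath length = 166 cm³ / 0.144 mm² = 166000 / 0.144 = 1152777.8 mm.
Print-move time = 1152777.8 / 130, so 8867.5 s.
Layer count = ceil(60.7 / 0.2) = 304.
Non-print overhead: 304 × 2.3 → 699.2 s.
Total = 8867.5 + 699.2 = 9566.7 s = 2.66 hours.

2.66 hours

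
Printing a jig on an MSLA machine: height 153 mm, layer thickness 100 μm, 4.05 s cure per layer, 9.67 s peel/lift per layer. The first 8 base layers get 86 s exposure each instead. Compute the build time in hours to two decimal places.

Layers = ⌈153/0.1⌉ = 1530.
Burn-in layers = 8 × (86 + 9.67), so 765.36 s.
Normal layers = 1522 × (4.05 + 9.67), so 20881.84 s.
Sum: 765.36 + 20881.84 = 21647.2 s → 6.01 hours.

6.01 hours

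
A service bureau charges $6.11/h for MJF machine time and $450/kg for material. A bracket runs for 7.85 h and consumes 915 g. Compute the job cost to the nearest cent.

$459.71

Machine-time cost: 6.11 × 7.85 → $47.9635.
Feedstock cost = 450 × 915/1000 = $411.75.
Job cost: 47.9635 + 411.75 = 459.7135 ≈ $459.71.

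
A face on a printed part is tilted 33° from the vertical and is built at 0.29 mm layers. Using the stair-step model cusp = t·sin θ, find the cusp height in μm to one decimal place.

157.9 μm

sin(33°) = 0.5446, so cusp = 0.29 × 0.5446 = 0.157934 mm → 157.9 μm.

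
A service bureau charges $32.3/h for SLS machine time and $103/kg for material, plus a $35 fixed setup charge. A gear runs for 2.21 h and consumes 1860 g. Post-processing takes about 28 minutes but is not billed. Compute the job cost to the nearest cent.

$297.96

Time charge: 32.3 × 2.21 → $71.383.
Material cost = 103 × 1860/1000 = $191.58.
Total = 71.383 + 191.58 + 35 = 297.963 ≈ $297.96.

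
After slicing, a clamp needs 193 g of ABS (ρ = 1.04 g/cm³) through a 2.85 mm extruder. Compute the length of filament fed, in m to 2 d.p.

Volume = 193 g / 1.04 g·cm⁻³ = 185.5769 cm³ = 185576.9 mm³.
Filament cross-section = π × (2.85/2)² = 6.3794 mm².
L = V/A = 185576.9/6.3794 = 29090.02 mm → 29.09 m.

29.09 m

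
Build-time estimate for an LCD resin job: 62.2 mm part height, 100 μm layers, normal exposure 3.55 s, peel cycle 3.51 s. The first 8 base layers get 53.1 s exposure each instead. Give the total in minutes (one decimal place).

79.8 minutes

Layers = ⌈62.2/0.1⌉ = 622.
Bottom layers: 8 × (53.1 + 3.51) → 452.88 s.
Remaining layers: 614 × (3.55 + 3.51) → 4334.84 s.
Total = 452.88 + 4334.84 = 4787.72 s = 79.8 minutes.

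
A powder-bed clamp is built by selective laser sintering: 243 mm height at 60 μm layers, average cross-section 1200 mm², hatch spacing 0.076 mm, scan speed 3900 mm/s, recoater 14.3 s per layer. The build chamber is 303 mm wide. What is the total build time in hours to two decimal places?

Layer count = ceil(243 / 0.06) = 4050.
Per-layer scan distance = 1200 / 0.076 = 15789.5 mm.
Scan time per layer: 15789.5 / 3900 → 4.0486 s.
Time per layer = 4.0486 + 14.3 = 18.3486 s.
Build time = 4050 × 18.3486 = 74311.83 s = 20.64 hours.

20.64 hours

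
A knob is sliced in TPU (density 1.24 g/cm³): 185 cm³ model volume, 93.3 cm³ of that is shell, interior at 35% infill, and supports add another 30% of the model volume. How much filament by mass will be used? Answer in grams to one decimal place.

224.3 g

Interior volume: 185 − 93.3 → 91.7 cm³.
Deposited infill = 0.35 × 91.7, so 32.095 cm³.
Support: 0.30 × 185 → 55.5 cm³.
Total extruded = 93.3 + 32.095 + 55.5, so 180.895 cm³.
Mass = 180.895 × 1.24, so 224.3098 g.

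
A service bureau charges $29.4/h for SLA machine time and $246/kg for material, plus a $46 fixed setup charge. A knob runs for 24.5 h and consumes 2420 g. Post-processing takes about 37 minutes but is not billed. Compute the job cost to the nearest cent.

Time charge: 29.4 × 24.5 → $720.30.
Feedstock cost: 246 × 2420/1000 → $595.32.
Adding setup: 720.30 + 595.32 + 46 → $1361.62.

$1361.62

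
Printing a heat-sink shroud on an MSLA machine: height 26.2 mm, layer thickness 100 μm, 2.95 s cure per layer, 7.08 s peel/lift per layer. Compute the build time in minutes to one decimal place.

43.8 minutes

Layer count = ceil(26.2 / 0.1) = 262.
Each layer takes = 2.95 + 7.08, so 10.03 s.
Build time: 262 × 10.03 s = 2627.86 s, i.e. 43.8 minutes.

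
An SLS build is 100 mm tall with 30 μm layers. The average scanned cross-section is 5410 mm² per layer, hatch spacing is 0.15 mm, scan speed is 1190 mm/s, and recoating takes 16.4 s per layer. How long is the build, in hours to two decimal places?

43.26 hours

Number of layers: 100 / 0.03 → 3334 (rounded up).
Per-layer scan distance = 5410 / 0.15 = 36066.7 mm.
Laser time per layer = 36066.7 / 1190, so 30.3082 s.
Per-layer time: 30.3082 + 16.4 → 46.7082 s.
Total: 3334 × 46.7082 s = 155725.1388 s → 43.26 hours.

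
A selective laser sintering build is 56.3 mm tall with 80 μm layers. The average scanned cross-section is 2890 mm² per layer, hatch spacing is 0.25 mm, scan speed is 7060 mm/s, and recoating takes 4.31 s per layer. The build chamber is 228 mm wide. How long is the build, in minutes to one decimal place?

69.8 minutes

Layers = ⌈56.3/0.08⌉ = 704.
Scan path per layer: 2890 / 0.25 → 11560 mm.
Scan time per layer: 11560 / 7060 → 1.6374 s.
Layer cycle: 1.6374 + 4.31 → 5.9474 s.
Build time = 704 × 5.9474 = 4186.9696 s = 69.8 minutes.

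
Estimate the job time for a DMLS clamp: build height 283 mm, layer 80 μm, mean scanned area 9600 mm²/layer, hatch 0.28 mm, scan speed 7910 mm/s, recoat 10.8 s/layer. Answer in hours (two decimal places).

Layer count = ceil(283 / 0.08) = 3538.
Hatch length per layer = 9600 / 0.28, so 34285.7 mm.
Per-layer scan time = 34285.7 / 7910, so 4.3345 s.
Per-layer time = 4.3345 + 10.8 = 15.1345 s.
3538 layers × 15.1345 s/layer = 53545.861 s, i.e. 14.87 hours.

14.87 hours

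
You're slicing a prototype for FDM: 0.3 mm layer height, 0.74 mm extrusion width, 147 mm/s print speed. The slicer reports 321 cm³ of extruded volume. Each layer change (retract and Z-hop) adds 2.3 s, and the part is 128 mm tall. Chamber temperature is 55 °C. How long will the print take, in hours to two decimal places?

3.01 hours

Line area = 0.3 × 0.74, so 0.222 mm².
Total extruded path = 321000/0.222 = 1445945.9 mm.
Extrusion time: 1445945.9 / 147 → 9836.4 s.
Number of layers: 128 / 0.3 → 427 (rounded up).
Z-hop total: 427 × 2.3 → 982.1 s.
Total = 9836.4 + 982.1 = 10818.5 s = 3.01 hours.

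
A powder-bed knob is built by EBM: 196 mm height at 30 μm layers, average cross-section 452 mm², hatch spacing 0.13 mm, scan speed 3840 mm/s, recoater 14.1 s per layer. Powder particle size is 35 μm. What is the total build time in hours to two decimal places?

Layer count = ceil(196 / 0.03) = 6534.
Hatch length per layer: 452 / 0.13 → 3476.9 mm.
Scan time per layer = 3476.9 / 3840, so 0.9054 s.
Layer cycle = 0.9054 + 14.1 = 15.0054 s.
6534 layers × 15.0054 s/layer = 98045.2836 s, i.e. 27.23 hours.

27.23 hours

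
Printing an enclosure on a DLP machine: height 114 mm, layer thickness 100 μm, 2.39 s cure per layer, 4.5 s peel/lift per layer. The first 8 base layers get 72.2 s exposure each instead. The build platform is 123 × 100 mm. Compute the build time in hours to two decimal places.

Layers = ⌈114/0.1⌉ = 1140.
Burn-in layers: 8 × (72.2 + 4.5) → 613.6 s.
Regular layers = 1132 × (2.39 + 4.5) = 7799.48 s.
Total = 613.6 + 7799.48 = 8413.08 s = 2.34 hours.

2.34 hours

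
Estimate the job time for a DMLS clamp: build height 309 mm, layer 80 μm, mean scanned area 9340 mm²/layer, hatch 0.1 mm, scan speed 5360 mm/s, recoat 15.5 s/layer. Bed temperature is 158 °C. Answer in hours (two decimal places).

Layer count = ceil(309 / 0.08) = 3863.
Per-layer scan distance: 9340 / 0.1 → 93400 mm.
Laser time per layer = 93400 / 5360 = 17.4254 s.
Per-layer time = 17.4254 + 15.5 = 32.9254 s.
Build time = 3863 × 32.9254 = 127190.8202 s = 35.33 hours.

35.33 hours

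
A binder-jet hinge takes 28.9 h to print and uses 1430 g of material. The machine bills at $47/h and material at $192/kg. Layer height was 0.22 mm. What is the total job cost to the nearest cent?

Machine-time cost = 47 × 28.9, so $1358.30.
Material charge = 192 × 1430/1000, so $274.56.
Job cost: 1358.30 + 274.56 = $1632.86.

$1632.86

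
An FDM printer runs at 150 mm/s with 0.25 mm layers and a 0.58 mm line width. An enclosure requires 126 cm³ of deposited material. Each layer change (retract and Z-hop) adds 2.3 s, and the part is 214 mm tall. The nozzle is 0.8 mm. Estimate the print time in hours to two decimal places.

2.16 hours

Line area = 0.25 × 0.58, so 0.145 mm².
Total extruded path = 126000/0.145 = 868965.5 mm.
Extrusion time = 868965.5 / 150 = 5793.1 s.
Number of layers: 214 / 0.25 → 856 (rounded up).
Z-hop total = 856 × 2.3 = 1968.8 s.
Altogether 5793.1 + 1968.8 = 7761.9 s, i.e. 2.16 hours.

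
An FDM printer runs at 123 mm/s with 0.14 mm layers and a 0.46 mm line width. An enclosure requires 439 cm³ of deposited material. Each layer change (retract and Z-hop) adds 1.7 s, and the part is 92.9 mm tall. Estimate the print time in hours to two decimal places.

15.71 hours

Bead cross-section = 0.14 × 0.46 = 0.0644 mm².
Path length: 439000 mm³ / 0.0644 mm² → 6816770.2 mm.
Print-move time = 6816770.2 / 123, so 55420.9 s.
Layers = ⌈92.9/0.14⌉ = 664.
Z-hop total = 664 × 1.7 = 1128.8 s.
Altogether 55420.9 + 1128.8 = 56549.7 s, i.e. 15.71 hours.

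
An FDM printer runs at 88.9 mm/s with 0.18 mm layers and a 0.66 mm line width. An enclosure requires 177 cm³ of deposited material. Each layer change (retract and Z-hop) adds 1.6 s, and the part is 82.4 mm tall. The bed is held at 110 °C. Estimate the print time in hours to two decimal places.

Line area: 0.18 × 0.66 → 0.1188 mm².
Path length: 177000 mm³ / 0.1188 mm² → 1489899 mm.
Print-move time: 1489899 / 88.9 → 16759.3 s.
Layer count = ceil(82.4 / 0.18) = 458.
Non-print overhead = 458 × 1.6, so 732.8 s.
Total = 16759.3 + 732.8 = 17492.1 s = 4.86 hours.

4.86 hours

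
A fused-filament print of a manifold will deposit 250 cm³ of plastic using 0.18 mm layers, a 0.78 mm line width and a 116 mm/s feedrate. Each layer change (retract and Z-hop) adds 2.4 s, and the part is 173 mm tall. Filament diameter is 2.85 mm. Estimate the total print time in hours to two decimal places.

Extrusion cross-section = 0.18 × 0.78, so 0.1404 mm².
Total extruded path = 250000/0.1404 = 1780626.8 mm.
Extrusion time: 1780626.8 / 116 → 15350.2 s.
Layers = ⌈173/0.18⌉ = 962.
Z-hop total = 962 × 2.4 = 2308.8 s.
Altogether 15350.2 + 2308.8 = 17659 s, i.e. 4.91 hours.

4.91 hours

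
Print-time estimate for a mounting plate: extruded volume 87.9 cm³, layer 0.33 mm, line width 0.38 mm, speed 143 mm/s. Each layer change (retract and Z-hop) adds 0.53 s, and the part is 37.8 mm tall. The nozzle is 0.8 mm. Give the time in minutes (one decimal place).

82.7 minutes

Line area: 0.33 × 0.38 → 0.1254 mm².
Total extruded path = 87900/0.1254 = 700956.9 mm.
Print-move time = 700956.9 / 143 = 4901.8 s.
Layer count = ceil(37.8 / 0.33) = 115.
Layer-change overhead = 115 × 0.53 = 60.95 s.
Total = 4901.8 + 60.95 = 4962.75 s = 82.7 minutes.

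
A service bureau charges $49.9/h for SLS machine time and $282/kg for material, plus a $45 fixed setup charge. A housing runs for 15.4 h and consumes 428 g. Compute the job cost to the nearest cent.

$934.16

Machine cost = 49.9 × 15.4, so $768.46.
Material charge = 282 × 428/1000 = $120.696.
Total = 768.46 + 120.696 + 45 = 934.156 ≈ $934.16.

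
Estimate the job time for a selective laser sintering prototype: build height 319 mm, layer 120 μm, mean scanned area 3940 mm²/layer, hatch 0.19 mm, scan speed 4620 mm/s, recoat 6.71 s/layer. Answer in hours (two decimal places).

8.27 hours

Layer count = ceil(319 / 0.12) = 2659.
Hatch length per layer: 3940 / 0.19 → 20736.8 mm.
Per-layer scan time = 20736.8 / 4620, so 4.4885 s.
Per-layer time = 4.4885 + 6.71 = 11.1985 s.
Build time = 2659 × 11.1985 = 29776.8115 s = 8.27 hours.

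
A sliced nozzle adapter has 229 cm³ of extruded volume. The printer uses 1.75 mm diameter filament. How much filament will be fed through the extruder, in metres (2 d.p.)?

95.21 m

A = π r² = π × 0.875² = 2.4053 mm².
Length = 229 cm³ / 2.4053 mm² = 229000 / 2.4053 = 95206.42 mm = 95.21 m.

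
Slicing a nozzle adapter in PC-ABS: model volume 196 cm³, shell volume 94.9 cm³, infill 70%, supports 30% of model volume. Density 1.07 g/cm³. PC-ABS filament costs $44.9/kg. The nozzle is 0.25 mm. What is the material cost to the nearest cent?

Volume inside the shell = 196 − 94.9, so 101.1 cm³.
Infill deposited = 0.70 × 101.1, so 70.77 cm³.
Support = 0.30 × 196, so 58.8 cm³.
Total extruded = 94.9 + 70.77 + 58.8, so 224.47 cm³.
Mass: 224.47 × 1.07 → 240.1829 g.
Cost = 240.1829 g / 1000 × $44.9/kg = $10.78.

$10.78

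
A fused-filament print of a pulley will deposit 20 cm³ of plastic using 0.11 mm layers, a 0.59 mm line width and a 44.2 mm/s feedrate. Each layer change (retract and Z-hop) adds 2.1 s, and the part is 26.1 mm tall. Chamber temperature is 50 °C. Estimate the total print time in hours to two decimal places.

2.08 hours

Extrusion cross-section = 0.11 × 0.59, so 0.0649 mm².
Path length: 20000 mm³ / 0.0649 mm² → 308166.4 mm.
Extrusion time = 308166.4 / 44.2 = 6972.1 s.
Layers = ⌈26.1/0.11⌉ = 238.
Layer-change overhead: 238 × 2.1 → 499.8 s.
Altogether 6972.1 + 499.8 = 7471.9 s, i.e. 2.08 hours.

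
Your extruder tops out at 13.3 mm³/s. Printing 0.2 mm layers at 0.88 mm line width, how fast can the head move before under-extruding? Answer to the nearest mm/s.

76 mm/s

A = 0.2 × 0.88 = 0.176 mm².
v_max = Q/A = 13.3/0.176 = 75.57 mm/s → 76 mm/s.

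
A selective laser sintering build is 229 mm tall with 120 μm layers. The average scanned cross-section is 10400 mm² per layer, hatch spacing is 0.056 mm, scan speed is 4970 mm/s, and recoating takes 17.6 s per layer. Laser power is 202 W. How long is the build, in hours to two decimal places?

Layers = ⌈229/0.12⌉ = 1909.
Scan path per layer = 10400 / 0.056 = 185714.3 mm.
Scan time per layer = 185714.3 / 4970, so 37.3671 s.
Time per layer = 37.3671 + 17.6 = 54.9671 s.
1909 layers × 54.9671 s/layer = 104932.1939 s, i.e. 29.15 hours.

29.15 hours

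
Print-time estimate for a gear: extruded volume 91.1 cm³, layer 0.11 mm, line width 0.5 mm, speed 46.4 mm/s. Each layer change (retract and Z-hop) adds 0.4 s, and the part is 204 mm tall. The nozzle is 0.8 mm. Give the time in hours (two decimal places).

10.12 hours

Bead cross-section: 0.11 × 0.5 → 0.055 mm².
Path length: 91100 mm³ / 0.055 mm² → 1656363.6 mm.
Time extruding = 1656363.6 / 46.4 = 35697.5 s.
Layers = ⌈204/0.11⌉ = 1855.
Layer-change overhead: 1855 × 0.4 → 742 s.
Total = 35697.5 + 742 = 36439.5 s = 10.12 hours.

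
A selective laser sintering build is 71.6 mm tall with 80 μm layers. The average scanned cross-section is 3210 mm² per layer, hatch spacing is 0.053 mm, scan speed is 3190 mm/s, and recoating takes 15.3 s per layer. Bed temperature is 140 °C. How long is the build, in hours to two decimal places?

Number of layers: 71.6 / 0.08 → 895 (rounded up).
Scan path per layer = 3210 / 0.053, so 60566 mm.
Scan time per layer = 60566 / 3190 = 18.9862 s.
Time per layer = 18.9862 + 15.3 = 34.2862 s.
Total: 895 × 34.2862 s = 30686.149 s → 8.52 hours.

8.52 hours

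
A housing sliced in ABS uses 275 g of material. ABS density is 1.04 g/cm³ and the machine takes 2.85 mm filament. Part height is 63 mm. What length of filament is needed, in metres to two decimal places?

41.45 m

Volume = 275 g / 1.04 g·cm⁻³ = 264.4231 cm³ = 264423.1 mm³.
Filament cross-section = π × (2.85/2)² = 6.3794 mm².
Length = 264423.1 / 6.3794 = 41449.53 mm = 41.45 m.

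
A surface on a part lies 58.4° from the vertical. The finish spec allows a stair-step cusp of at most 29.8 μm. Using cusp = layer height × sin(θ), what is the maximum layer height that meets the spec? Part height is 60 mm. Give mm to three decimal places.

0.035 mm

t = h_c / sin θ = 0.0298 / 0.8517 = 0.035 mm.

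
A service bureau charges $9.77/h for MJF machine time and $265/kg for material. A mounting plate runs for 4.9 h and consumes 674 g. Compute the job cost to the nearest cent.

Machine-time cost: 9.77 × 4.9 → $47.873.
Material cost = 265 × 674/1000 = $178.61.
Total = 47.873 + 178.61 = 226.483 ≈ $226.48.

$226.48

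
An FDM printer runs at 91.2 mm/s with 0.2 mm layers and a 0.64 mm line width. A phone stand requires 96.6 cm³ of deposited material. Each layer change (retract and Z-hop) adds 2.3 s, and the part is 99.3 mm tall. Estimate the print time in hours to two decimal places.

Line area = 0.2 × 0.64, so 0.128 mm².
Path length: 96600 mm³ / 0.128 mm² → 754687.5 mm.
Extrusion time: 754687.5 / 91.2 → 8275.1 s.
Layers = ⌈99.3/0.2⌉ = 497.
Layer-change overhead = 497 × 2.3, so 1143.1 s.
Total = 8275.1 + 1143.1 = 9418.2 s = 2.62 hours.

2.62 hours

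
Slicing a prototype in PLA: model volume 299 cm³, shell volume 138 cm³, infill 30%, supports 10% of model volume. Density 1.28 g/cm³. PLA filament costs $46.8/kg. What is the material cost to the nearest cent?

$12.95

Interior volume = 299 − 138, so 161 cm³.
Infill volume = 0.30 × 161 = 48.3 cm³.
Support = 0.10 × 299 = 29.9 cm³.
Total printed volume = 138 + 48.3 + 29.9 = 216.2 cm³.
Mass: 216.2 × 1.28 → 276.736 g.
At $46.8/kg: 276.736/1000 × 46.8 = $12.95.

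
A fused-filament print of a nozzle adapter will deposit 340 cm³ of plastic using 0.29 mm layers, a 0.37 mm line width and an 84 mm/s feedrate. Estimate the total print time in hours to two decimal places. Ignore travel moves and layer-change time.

Line area: 0.29 × 0.37 → 0.1073 mm².
Toolpath length = 340 cm³ / 0.1073 mm² = 340000 / 0.1073 = 3168685.9 mm.
Print-move time = 3168685.9 / 84 = 37722.5 s.
37722.5 s = 10.48 hours.

10.48 hours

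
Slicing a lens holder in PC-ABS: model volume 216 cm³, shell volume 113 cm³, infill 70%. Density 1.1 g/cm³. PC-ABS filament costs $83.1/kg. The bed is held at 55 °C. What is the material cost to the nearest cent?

$16.92

Interior volume: 216 − 113 → 103 cm³.
Infill volume: 0.70 × 103 → 72.1 cm³.
Total extruded = 113 + 72.1, so 185.1 cm³.
Mass: 185.1 × 1.1 → 203.61 g.
At $83.1/kg: 203.61/1000 × 83.1 = $16.92.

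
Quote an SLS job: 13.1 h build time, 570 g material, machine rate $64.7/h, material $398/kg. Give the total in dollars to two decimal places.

Machine cost: 64.7 × 13.1 → $847.57.
Material cost = 398 × 570/1000, so $226.86.
Job cost: 847.57 + 226.86 = $1074.43.

$1074.43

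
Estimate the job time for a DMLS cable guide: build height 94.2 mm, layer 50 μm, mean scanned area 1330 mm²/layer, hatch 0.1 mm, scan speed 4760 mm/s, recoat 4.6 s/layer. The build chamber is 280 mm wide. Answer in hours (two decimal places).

3.87 hours

Layer count = ceil(94.2 / 0.05) = 1884.
Per-layer scan distance: 1330 / 0.1 → 13300 mm.
Scan time per layer: 13300 / 4760 → 2.7941 s.
Per-layer time: 2.7941 + 4.6 → 7.3941 s.
Total: 1884 × 7.3941 s = 13930.4844 s → 3.87 hours.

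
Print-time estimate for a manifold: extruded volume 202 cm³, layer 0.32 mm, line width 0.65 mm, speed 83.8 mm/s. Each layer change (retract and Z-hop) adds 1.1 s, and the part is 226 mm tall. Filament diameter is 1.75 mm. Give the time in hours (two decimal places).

Line area = 0.32 × 0.65, so 0.208 mm².
Path length: 202000 mm³ / 0.208 mm² → 971153.8 mm.
Extrusion time = 971153.8 / 83.8 = 11588.9 s.
Layer count = ceil(226 / 0.32) = 707.
Z-hop total = 707 × 1.1, so 777.7 s.
Altogether 11588.9 + 777.7 = 12366.6 s, i.e. 3.44 hours.

3.44 hours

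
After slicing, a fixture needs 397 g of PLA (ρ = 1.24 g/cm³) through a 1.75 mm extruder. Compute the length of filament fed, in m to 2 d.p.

133.11 m

Volume = 397 g / 1.24 g·cm⁻³ = 320.1613 cm³ = 320161.3 mm³.
A = π r² = π × 0.875² = 2.4053 mm².
L = V/A = 320161.3/2.4053 = 133106.6 mm → 133.11 m.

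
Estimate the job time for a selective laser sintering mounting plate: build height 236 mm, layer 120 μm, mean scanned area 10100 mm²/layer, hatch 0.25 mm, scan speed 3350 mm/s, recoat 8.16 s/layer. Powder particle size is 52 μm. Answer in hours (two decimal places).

Layers = ⌈236/0.12⌉ = 1967.
Hatch length per layer: 10100 / 0.25 → 40400 mm.
Laser time per layer = 40400 / 3350, so 12.0597 s.
Per-layer time = 12.0597 + 8.16 = 20.2197 s.
Build time = 1967 × 20.2197 = 39772.1499 s = 11.05 hours.

11.05 hours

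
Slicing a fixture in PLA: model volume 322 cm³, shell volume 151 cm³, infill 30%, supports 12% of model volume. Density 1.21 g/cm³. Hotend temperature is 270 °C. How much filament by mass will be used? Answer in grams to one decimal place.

Interior volume = 322 − 151 = 171 cm³.
Deposited infill: 0.30 × 171 → 51.3 cm³.
Support = 0.12 × 322 = 38.64 cm³.
Deposited volume: 151 + 51.3 + 38.64 → 240.94 cm³.
Mass = 240.94 × 1.21 = 291.5374 g.

291.5 g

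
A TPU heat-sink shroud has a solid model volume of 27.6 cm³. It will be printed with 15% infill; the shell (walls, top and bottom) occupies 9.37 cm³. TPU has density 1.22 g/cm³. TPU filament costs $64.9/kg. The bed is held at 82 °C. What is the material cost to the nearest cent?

Volume inside the shell: 27.6 − 9.37 → 18.23 cm³.
Deposited infill = 0.15 × 18.23, so 2.7345 cm³.
Total extruded = 9.37 + 2.7345, so 12.1045 cm³.
Mass = 12.1045 × 1.22 = 14.76749 g.
At $64.9/kg: 14.76749/1000 × 64.9 = $0.96.

$0.96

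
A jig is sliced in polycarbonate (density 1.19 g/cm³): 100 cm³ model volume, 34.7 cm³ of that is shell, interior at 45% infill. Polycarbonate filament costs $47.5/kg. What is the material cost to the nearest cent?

$3.62

Interior volume = 100 − 34.7 = 65.3 cm³.
Infill deposited = 0.45 × 65.3, so 29.385 cm³.
Total printed volume: 34.7 + 29.385 → 64.085 cm³.
Mass = 64.085 × 1.19, so 76.26115 g.
At $47.5/kg: 76.26115/1000 × 47.5 = $3.62.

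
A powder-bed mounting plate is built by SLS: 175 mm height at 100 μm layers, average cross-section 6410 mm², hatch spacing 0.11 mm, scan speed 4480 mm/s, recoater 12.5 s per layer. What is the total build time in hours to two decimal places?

Layers = ⌈175/0.1⌉ = 1750.
Scan path per layer: 6410 / 0.11 → 58272.7 mm.
Laser time per layer = 58272.7 / 4480, so 13.0073 s.
Per-layer time = 13.0073 + 12.5 = 25.5073 s.
1750 layers × 25.5073 s/layer = 44637.775 s, i.e. 12.40 hours.

12.40 hours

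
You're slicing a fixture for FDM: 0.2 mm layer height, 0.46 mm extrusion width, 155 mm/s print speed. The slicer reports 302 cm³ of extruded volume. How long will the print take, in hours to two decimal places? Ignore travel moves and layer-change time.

Extrusion cross-section: 0.2 × 0.46 → 0.092 mm².
Total extruded path = 302000/0.092 = 3282608.7 mm.
Time extruding = 3282608.7 / 155, so 21178.1 s.
21178.1 s = 5.88 hours.

5.88 hours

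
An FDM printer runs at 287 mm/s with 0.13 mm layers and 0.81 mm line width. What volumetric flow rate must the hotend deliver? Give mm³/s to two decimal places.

Bead cross-section = 0.13 × 0.81 = 0.1053 mm².
Q = v·A = 287 × 0.1053 = 30.22 mm³/s.

30.22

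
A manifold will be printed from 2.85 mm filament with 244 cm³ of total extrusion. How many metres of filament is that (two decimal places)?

38.25 m

Filament cross-section = π × (2.85/2)² = 6.3794 mm².
Length = 244 cm³ / 6.3794 mm² = 244000 / 6.3794 = 38248.11 mm = 38.25 m.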